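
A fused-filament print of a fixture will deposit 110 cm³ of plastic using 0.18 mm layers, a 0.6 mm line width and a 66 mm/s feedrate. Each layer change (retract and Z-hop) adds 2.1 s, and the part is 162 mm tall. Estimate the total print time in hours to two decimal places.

Bead cross-section: 0.18 × 0.6 → 0.108 mm².
Total extruded path = 110000/0.108 = 1018518.5 mm.
Print-move time = 1018518.5 / 66, so 15432.1 s.
Layers = ⌈162/0.18⌉ = 900.
Z-hop total = 900 × 2.1, so 1890 s.
Altogether 15432.1 + 1890 = 17322.1 s, i.e. 4.81 hours.

4.81 hours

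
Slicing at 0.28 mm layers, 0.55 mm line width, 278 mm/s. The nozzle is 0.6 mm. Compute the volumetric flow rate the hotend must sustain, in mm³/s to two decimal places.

42.81

A = 0.28 × 0.55, so 0.154 mm².
Volumetric flow = 278 × 0.154 = 42.81 mm³/s.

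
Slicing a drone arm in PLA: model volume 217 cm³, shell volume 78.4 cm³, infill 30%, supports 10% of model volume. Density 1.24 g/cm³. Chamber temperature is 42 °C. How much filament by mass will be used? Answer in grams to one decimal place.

Volume inside the shell = 217 − 78.4 = 138.6 cm³.
Deposited infill: 0.30 × 138.6 → 41.58 cm³.
Support = 0.10 × 217, so 21.7 cm³.
Deposited volume: 78.4 + 41.58 + 21.7 → 141.68 cm³.
Mass = 141.68 × 1.24 = 175.6832 g.

175.7 g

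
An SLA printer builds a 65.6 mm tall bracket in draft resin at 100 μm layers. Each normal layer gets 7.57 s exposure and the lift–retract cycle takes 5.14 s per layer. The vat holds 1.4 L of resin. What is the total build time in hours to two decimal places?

2.32 hours

Layers = ⌈65.6/0.1⌉ = 656.
Cycle time = 7.57 + 5.14 = 12.71 s.
Build time: 656 × 12.71 s = 8337.76 s, i.e. 2.32 hours.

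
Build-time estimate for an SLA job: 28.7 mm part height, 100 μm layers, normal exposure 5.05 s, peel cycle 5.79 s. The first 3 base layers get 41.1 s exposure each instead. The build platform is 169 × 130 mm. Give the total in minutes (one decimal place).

Number of layers: 28.7 / 0.1 → 287 (rounded up).
Base layers = 3 × (41.1 + 5.79), so 140.67 s.
Remaining layers: 284 × (5.05 + 5.79) → 3078.56 s.
Sum: 140.67 + 3078.56 = 3219.23 s → 53.7 minutes.

53.7 minutes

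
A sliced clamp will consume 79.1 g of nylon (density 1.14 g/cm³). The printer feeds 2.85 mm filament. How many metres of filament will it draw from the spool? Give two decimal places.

Extruded volume: 79.1/1.14 = 69.386 cm³ (69386 mm³).
Cross-section of 2.85 mm filament: π·(2.85/2)² = 6.3794 mm².
Length = 69386 / 6.3794 = 10876.57 mm = 10.88 m.

10.88 m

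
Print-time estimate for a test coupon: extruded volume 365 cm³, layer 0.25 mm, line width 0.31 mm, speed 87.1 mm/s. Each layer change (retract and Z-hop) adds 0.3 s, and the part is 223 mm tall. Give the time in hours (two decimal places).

15.09 hours

Extrusion cross-section: 0.25 × 0.31 → 0.0775 mm².
Toolpath length = 365 cm³ / 0.0775 mm² = 365000 / 0.0775 = 4709677.4 mm.
Time extruding = 4709677.4 / 87.1 = 54072.1 s.
Number of layers: 223 / 0.25 → 892 (rounded up).
Non-print overhead = 892 × 0.3 = 267.6 s.
Altogether 54072.1 + 267.6 = 54339.7 s, i.e. 15.09 hours.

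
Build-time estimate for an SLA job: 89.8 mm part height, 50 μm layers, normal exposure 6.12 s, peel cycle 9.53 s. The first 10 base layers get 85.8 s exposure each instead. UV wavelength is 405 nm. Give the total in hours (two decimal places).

Layer count = ceil(89.8 / 0.05) = 1796.
Base layers = 10 × (85.8 + 9.53), so 953.3 s.
Remaining layers: 1786 × (6.12 + 9.53) → 27950.9 s.
Sum: 953.3 + 27950.9 = 28904.2 s → 8.03 hours.

8.03 hours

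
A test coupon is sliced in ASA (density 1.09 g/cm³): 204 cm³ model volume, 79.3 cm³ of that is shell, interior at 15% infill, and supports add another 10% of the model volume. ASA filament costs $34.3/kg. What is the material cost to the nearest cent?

$4.43

Infill region: 204 − 79.3 → 124.7 cm³.
Infill volume = 0.15 × 124.7 = 18.705 cm³.
Support = 0.10 × 204, so 20.4 cm³.
Total extruded = 79.3 + 18.705 + 20.4, so 118.405 cm³.
Mass = 118.405 × 1.09, so 129.06145 g.
At $34.3/kg: 129.06145/1000 × 34.3 = $4.43.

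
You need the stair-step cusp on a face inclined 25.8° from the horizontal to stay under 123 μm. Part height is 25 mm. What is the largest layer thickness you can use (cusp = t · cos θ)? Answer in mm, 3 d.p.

t = h_c / cos θ = 0.123 / 0.9003 = 0.137 mm.

0.137 mm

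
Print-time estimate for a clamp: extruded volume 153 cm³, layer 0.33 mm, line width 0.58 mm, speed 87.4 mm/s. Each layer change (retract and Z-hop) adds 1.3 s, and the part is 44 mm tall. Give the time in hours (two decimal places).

Line area = 0.33 × 0.58 = 0.1914 mm².
Total extruded path = 153000/0.1914 = 799373 mm.
Time extruding = 799373 / 87.4 = 9146.1 s.
Layers = ⌈44/0.33⌉ = 134.
Z-hop total = 134 × 1.3, so 174.2 s.
Altogether 9146.1 + 174.2 = 9320.3 s, i.e. 2.59 hours.

2.59 hours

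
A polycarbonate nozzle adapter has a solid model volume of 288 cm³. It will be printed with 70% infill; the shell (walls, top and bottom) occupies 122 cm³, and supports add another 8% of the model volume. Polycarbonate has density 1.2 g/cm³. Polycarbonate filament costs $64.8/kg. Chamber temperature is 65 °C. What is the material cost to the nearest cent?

Infill region: 288 − 122 → 166 cm³.
Infill volume: 0.70 × 166 → 116.2 cm³.
Support = 0.08 × 288, so 23.04 cm³.
Total printed volume: 122 + 116.2 + 23.04 → 261.24 cm³.
Mass = 261.24 × 1.2 = 313.488 g.
At $64.8/kg: 313.488/1000 × 64.8 = $20.31.

$20.31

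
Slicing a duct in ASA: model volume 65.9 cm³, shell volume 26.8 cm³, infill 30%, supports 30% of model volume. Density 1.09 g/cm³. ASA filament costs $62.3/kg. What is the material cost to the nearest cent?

Infill region = 65.9 − 26.8 = 39.1 cm³.
Deposited infill = 0.30 × 39.1 = 11.73 cm³.
Support = 0.30 × 65.9, so 19.77 cm³.
Total extruded: 26.8 + 11.73 + 19.77 → 58.3 cm³.
Mass: 58.3 × 1.09 → 63.547 g.
Cost = 63.547 g / 1000 × $62.3/kg = $3.96.

$3.96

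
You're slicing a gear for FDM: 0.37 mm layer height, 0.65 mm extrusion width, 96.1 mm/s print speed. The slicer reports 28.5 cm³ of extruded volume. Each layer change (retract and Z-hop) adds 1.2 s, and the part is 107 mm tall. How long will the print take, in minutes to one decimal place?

26.4 minutes

Extrusion cross-section = 0.37 × 0.65 = 0.2405 mm².
Path length: 28500 mm³ / 0.2405 mm² → 118503.1 mm.
Extrusion time: 118503.1 / 96.1 → 1233.1 s.
Layers = ⌈107/0.37⌉ = 290.
Z-hop total = 290 × 1.2 = 348 s.
Total = 1233.1 + 348 = 1581.1 s = 26.4 minutes.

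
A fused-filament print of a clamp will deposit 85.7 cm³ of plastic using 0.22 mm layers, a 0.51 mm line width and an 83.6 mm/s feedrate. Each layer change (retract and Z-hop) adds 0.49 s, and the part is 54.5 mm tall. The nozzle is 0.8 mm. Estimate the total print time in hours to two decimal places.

Line area: 0.22 × 0.51 → 0.1122 mm².
Toolpath length = 85.7 cm³ / 0.1122 mm² = 85700 / 0.1122 = 763814.6 mm.
Extrusion time: 763814.6 / 83.6 → 9136.5 s.
Layers = ⌈54.5/0.22⌉ = 248.
Layer-change overhead = 248 × 0.49 = 121.52 s.
Total = 9136.5 + 121.52 = 9258.02 s = 2.57 hours.

2.57 hours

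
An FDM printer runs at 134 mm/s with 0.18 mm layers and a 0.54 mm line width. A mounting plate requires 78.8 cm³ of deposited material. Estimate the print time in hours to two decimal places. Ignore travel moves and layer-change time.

Line area: 0.18 × 0.54 → 0.0972 mm².
Total extruded path = 78800/0.0972 = 810699.6 mm.
Time extruding: 810699.6 / 134 → 6050 s.
That's 6050 s → 1.68 hours.

1.68 hours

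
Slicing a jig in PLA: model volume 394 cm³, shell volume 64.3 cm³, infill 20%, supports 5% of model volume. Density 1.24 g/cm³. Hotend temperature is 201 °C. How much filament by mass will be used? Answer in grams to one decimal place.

Infill region = 394 − 64.3, so 329.7 cm³.
Infill volume: 0.20 × 329.7 → 65.94 cm³.
Support = 0.05 × 394, so 19.7 cm³.
Total extruded: 64.3 + 65.94 + 19.7 → 149.94 cm³.
Mass = 149.94 × 1.24, so 185.9256 g.

185.9 g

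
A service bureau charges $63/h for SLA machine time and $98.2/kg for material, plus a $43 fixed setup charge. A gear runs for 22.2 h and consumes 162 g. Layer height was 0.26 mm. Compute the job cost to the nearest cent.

Time charge = 63 × 22.2 = $1398.60.
Feedstock cost: 98.2 × 162/1000 → $15.9084.
Adding setup: 1398.60 + 15.9084 + 43 → 1457.5084 ≈ $1457.51.

$1457.51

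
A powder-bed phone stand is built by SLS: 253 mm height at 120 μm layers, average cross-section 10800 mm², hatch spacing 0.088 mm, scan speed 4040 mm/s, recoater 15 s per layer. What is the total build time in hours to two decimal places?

26.58 hours

Layers = ⌈253/0.12⌉ = 2109.
Per-layer scan distance = 10800 / 0.088, so 122727.3 mm.
Laser time per layer = 122727.3 / 4040, so 30.378 s.
Layer cycle = 30.378 + 15, so 45.378 s.
2109 layers × 45.378 s/layer = 95702.202 s, i.e. 26.58 hours.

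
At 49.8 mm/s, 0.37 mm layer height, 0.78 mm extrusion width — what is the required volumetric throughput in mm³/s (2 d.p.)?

Bead cross-section = 0.37 × 0.78 = 0.2886 mm².
Q = v·A = 49.8 × 0.2886 = 14.37 mm³/s.

14.37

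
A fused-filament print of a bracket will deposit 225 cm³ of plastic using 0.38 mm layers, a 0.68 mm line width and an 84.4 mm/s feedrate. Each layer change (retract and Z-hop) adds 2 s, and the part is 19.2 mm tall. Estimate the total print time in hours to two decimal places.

2.89 hours

Extrusion cross-section: 0.38 × 0.68 → 0.2584 mm².
Toolpath length = 225 cm³ / 0.2584 mm² = 225000 / 0.2584 = 870743 mm.
Print-move time: 870743 / 84.4 → 10316.9 s.
Number of layers: 19.2 / 0.38 → 51 (rounded up).
Non-print overhead = 51 × 2, so 102 s.
Total = 10316.9 + 102 = 10418.9 s = 2.89 hours.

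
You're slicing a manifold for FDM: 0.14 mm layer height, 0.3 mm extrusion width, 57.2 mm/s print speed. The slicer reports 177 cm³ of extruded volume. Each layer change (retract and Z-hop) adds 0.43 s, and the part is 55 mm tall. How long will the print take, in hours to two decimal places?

Line area = 0.14 × 0.3 = 0.042 mm².
Path length: 177000 mm³ / 0.042 mm² → 4214285.7 mm.
Time extruding = 4214285.7 / 57.2, so 73676.3 s.
Layer count = ceil(55 / 0.14) = 393.
Non-print overhead: 393 × 0.43 → 168.99 s.
Total = 73676.3 + 168.99 = 73845.29 s = 20.51 hours.

20.51 hours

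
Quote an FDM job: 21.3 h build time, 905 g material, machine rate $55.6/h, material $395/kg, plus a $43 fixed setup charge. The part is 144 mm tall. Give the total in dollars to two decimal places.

$1584.76

Machine cost = 55.6 × 21.3 = $1184.28.
Material charge = 395 × 905/1000 = $357.475.
Adding setup: 1184.28 + 357.475 + 43 → 1584.755 ≈ $1584.76.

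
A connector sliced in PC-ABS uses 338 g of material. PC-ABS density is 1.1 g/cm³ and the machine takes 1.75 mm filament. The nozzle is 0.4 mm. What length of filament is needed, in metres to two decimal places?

127.75 m

Extruded volume: 338/1.1 = 307.2727 cm³ (307272.7 mm³).
Cross-section of 1.75 mm filament: π·(1.75/2)² = 2.4053 mm².
Length = 307272.7 / 2.4053 = 127748.18 mm = 127.75 m.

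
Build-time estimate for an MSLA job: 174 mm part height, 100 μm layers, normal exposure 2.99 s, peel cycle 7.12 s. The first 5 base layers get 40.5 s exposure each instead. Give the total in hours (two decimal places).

4.94 hours

Layer count = ceil(174 / 0.1) = 1740.
Bottom layers = 5 × (40.5 + 7.12) = 238.1 s.
Remaining layers: 1735 × (2.99 + 7.12) → 17540.85 s.
Sum: 238.1 + 17540.85 = 17778.95 s → 4.94 hours.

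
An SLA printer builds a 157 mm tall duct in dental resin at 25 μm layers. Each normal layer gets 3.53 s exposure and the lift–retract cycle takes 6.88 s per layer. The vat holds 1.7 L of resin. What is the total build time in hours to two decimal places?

18.16 hours

Number of layers: 157 / 0.025 → 6280 (rounded up).
Cycle time = 3.53 + 6.88 = 10.41 s.
Build time: 6280 × 10.41 s = 65374.8 s, i.e. 18.16 hours.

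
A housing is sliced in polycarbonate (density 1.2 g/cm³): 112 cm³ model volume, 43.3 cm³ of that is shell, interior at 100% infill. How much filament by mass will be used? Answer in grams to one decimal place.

Interior volume = 112 − 43.3 = 68.7 cm³.
Deposited infill = 1.00 × 68.7, so 68.7 cm³.
Deposited volume = 43.3 + 68.7 = 112 cm³.
Mass = 112 × 1.2, so 134.4 g.

134.4 g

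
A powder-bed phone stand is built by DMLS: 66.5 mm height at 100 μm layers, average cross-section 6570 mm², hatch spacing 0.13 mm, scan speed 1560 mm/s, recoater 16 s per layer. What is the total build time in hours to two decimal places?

8.94 hours

Number of layers: 66.5 / 0.1 → 665 (rounded up).
Per-layer scan distance: 6570 / 0.13 → 50538.5 mm.
Scan time per layer = 50538.5 / 1560 = 32.3965 s.
Layer cycle = 32.3965 + 16, so 48.3965 s.
Build time = 665 × 48.3965 = 32183.6725 s = 8.94 hours.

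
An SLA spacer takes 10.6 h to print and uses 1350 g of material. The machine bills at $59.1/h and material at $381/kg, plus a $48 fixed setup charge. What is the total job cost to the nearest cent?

$1188.81

Machine-time cost = 59.1 × 10.6, so $626.46.
Material charge = 381 × 1350/1000, so $514.35.
Total = 626.46 + 514.35 + 48 = $1188.81.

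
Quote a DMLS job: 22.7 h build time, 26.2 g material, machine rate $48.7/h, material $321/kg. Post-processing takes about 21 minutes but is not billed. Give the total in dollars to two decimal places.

$1113.90

Time charge = 48.7 × 22.7 = $1105.49.
Feedstock cost = 321 × 26.2/1000 = $8.4102.
Job cost: 1105.49 + 8.4102 = 1113.9002 ≈ $1113.90.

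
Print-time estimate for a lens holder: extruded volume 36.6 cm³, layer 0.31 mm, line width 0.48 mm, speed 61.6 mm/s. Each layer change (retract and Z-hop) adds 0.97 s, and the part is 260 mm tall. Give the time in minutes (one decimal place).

Line area: 0.31 × 0.48 → 0.1488 mm².
Path length: 36600 mm³ / 0.1488 mm² → 245967.7 mm.
Extrusion time = 245967.7 / 61.6, so 3993 s.
Layer count = ceil(260 / 0.31) = 839.
Non-print overhead = 839 × 0.97, so 813.83 s.
Altogether 3993 + 813.83 = 4806.83 s, i.e. 80.1 minutes.

80.1 minutes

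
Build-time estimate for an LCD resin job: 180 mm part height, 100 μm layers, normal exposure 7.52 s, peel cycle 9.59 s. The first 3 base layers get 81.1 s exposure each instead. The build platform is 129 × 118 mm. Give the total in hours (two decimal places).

8.62 hours

Layer count = ceil(180 / 0.1) = 1800.
Burn-in layers: 3 × (81.1 + 9.59) → 272.07 s.
Remaining layers = 1797 × (7.52 + 9.59), so 30746.67 s.
Sum: 272.07 + 30746.67 = 31018.74 s → 8.62 hours.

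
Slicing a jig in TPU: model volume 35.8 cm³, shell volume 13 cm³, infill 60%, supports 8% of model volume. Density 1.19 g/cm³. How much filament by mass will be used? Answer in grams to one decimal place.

Infill region: 35.8 − 13 → 22.8 cm³.
Infill volume = 0.60 × 22.8 = 13.68 cm³.
Support = 0.08 × 35.8, so 2.864 cm³.
Total extruded = 13 + 13.68 + 2.864 = 29.544 cm³.
Mass: 29.544 × 1.19 → 35.15736 g.

35.2 g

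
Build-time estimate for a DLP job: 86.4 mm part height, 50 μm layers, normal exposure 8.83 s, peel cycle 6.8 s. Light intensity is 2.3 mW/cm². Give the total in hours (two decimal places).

Number of layers: 86.4 / 0.05 → 1728 (rounded up).
Per-layer time = 8.83 + 6.8, so 15.63 s.
Total = 1728 × 15.63 = 27008.64 s = 7.50 hours.

7.50 hours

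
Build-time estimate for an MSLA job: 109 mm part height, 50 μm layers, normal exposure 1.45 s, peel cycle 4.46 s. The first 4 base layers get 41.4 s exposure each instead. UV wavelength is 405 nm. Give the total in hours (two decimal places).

3.62 hours

Layers = ⌈109/0.05⌉ = 2180.
Burn-in layers: 4 × (41.4 + 4.46) → 183.44 s.
Normal layers = 2176 × (1.45 + 4.46) = 12860.16 s.
Sum: 183.44 + 12860.16 = 13043.6 s → 3.62 hours.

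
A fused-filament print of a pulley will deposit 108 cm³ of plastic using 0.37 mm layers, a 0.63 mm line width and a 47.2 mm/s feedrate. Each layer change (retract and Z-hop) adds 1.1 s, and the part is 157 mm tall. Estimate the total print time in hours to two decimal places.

2.86 hours

Bead cross-section: 0.37 × 0.63 → 0.2331 mm².
Path length: 108000 mm³ / 0.2331 mm² → 463320.5 mm.
Print-move time: 463320.5 / 47.2 → 9816.1 s.
Number of layers: 157 / 0.37 → 425 (rounded up).
Z-hop total = 425 × 1.1 = 467.5 s.
Total = 9816.1 + 467.5 = 10283.6 s = 2.86 hours.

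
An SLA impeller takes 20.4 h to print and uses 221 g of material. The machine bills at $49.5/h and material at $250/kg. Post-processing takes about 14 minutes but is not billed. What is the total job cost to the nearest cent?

Machine-time cost = 49.5 × 20.4, so $1009.80.
Material cost = 250 × 221/1000, so $55.25.
Job cost: 1009.80 + 55.25 = $1065.05.

$1065.05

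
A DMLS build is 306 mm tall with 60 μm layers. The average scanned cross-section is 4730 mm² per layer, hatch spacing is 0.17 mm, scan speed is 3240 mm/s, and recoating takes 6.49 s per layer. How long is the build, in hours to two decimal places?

Number of layers: 306 / 0.06 → 5100 (rounded up).
Per-layer scan distance: 4730 / 0.17 → 27823.5 mm.
Laser time per layer = 27823.5 / 3240 = 8.5875 s.
Time per layer: 8.5875 + 6.49 → 15.0775 s.
Build time = 5100 × 15.0775 = 76895.25 s = 21.36 hours.

21.36 hours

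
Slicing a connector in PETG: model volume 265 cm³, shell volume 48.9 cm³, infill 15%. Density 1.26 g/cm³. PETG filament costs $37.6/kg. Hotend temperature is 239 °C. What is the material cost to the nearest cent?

Interior volume = 265 − 48.9, so 216.1 cm³.
Infill volume = 0.15 × 216.1, so 32.415 cm³.
Total printed volume = 48.9 + 32.415 = 81.315 cm³.
Mass: 81.315 × 1.26 → 102.4569 g.
At $37.6/kg: 102.4569/1000 × 37.6 = $3.85.

$3.85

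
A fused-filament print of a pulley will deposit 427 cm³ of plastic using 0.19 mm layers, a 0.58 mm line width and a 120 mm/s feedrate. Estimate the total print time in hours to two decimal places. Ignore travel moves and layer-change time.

8.97 hours

Line area = 0.19 × 0.58, so 0.1102 mm².
Path length: 427000 mm³ / 0.1102 mm² → 3874773.1 mm.
Time extruding = 3874773.1 / 120, so 32289.8 s.
32289.8 s = 8.97 hours.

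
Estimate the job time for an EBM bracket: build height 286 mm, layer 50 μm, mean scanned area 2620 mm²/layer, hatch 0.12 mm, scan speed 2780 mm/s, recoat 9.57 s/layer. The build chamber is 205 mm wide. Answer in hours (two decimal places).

Number of layers: 286 / 0.05 → 5720 (rounded up).
Per-layer scan distance = 2620 / 0.12, so 21833.3 mm.
Beam time per layer = 21833.3 / 2780 = 7.8537 s.
Layer cycle: 7.8537 + 9.57 → 17.4237 s.
5720 layers × 17.4237 s/layer = 99663.564 s, i.e. 27.68 hours.

27.68 hours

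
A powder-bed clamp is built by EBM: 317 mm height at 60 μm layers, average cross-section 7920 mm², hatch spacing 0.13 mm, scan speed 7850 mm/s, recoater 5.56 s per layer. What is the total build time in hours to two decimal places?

19.55 hours

Number of layers: 317 / 0.06 → 5284 (rounded up).
Hatch length per layer: 7920 / 0.13 → 60923.1 mm.
Beam time per layer = 60923.1 / 7850, so 7.7609 s.
Per-layer time: 7.7609 + 5.56 → 13.3209 s.
Total: 5284 × 13.3209 s = 70387.6356 s → 19.55 hours.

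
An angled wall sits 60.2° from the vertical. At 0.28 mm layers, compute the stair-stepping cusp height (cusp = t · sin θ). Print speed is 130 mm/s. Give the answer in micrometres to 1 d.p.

sin(60.2°) = 0.8678, so cusp = 0.28 × 0.8678 = 0.242984 mm → 243.0 μm.

243.0 μm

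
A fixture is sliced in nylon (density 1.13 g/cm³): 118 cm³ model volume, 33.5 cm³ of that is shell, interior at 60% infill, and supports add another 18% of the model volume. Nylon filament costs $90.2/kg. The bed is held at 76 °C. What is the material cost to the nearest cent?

Infill region = 118 − 33.5 = 84.5 cm³.
Infill volume = 0.60 × 84.5 = 50.7 cm³.
Support: 0.18 × 118 → 21.24 cm³.
Total extruded: 33.5 + 50.7 + 21.24 → 105.44 cm³.
Mass: 105.44 × 1.13 → 119.1472 g.
Cost = 119.1472 g / 1000 × $90.2/kg = $10.75.

$10.75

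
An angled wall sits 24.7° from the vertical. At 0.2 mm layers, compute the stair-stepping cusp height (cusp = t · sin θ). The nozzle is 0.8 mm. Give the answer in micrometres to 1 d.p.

Cusp = layer height × sin(24.7°) = 0.2 × 0.4179 = 0.08358 mm = 83.6 μm.

83.6 μm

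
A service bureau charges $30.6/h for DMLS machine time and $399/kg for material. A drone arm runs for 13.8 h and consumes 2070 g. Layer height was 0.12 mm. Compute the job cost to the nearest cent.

$1248.21

Machine-time cost: 30.6 × 13.8 → $422.28.
Material cost = 399 × 2070/1000, so $825.93.
Total = 422.28 + 825.93 = $1248.21.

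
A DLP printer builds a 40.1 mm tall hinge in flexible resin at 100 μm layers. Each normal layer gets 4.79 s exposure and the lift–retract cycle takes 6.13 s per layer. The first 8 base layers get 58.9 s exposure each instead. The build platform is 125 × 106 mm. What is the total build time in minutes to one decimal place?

80.2 minutes

Number of layers: 40.1 / 0.1 → 401 (rounded up).
Burn-in layers = 8 × (58.9 + 6.13), so 520.24 s.
Normal layers = 393 × (4.79 + 6.13), so 4291.56 s.
Sum: 520.24 + 4291.56 = 4811.8 s → 80.2 minutes.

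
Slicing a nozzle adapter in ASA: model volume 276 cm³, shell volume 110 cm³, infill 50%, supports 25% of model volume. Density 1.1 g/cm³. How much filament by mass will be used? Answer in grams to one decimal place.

Volume inside the shell = 276 − 110, so 166 cm³.
Infill deposited: 0.50 × 166 → 83 cm³.
Support: 0.25 × 276 → 69 cm³.
Total extruded = 110 + 83 + 69, so 262 cm³.
Mass: 262 × 1.1 → 288.2 g.

288.2 g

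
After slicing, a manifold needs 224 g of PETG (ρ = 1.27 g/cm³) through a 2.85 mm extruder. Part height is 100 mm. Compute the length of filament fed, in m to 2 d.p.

27.65 m

Extruded volume: 224/1.27 = 176.378 cm³ (176378 mm³).
Cross-section of 2.85 mm filament: π·(2.85/2)² = 6.3794 mm².
Length = 176378 / 6.3794 = 27648.05 mm = 27.65 m.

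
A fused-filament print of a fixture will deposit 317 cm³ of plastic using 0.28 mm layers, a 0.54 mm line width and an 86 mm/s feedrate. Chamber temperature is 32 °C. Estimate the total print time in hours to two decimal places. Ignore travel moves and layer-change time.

6.77 hours

Extrusion cross-section: 0.28 × 0.54 → 0.1512 mm².
Toolpath length = 317 cm³ / 0.1512 mm² = 317000 / 0.1512 = 2096560.8 mm.
Time extruding = 2096560.8 / 86 = 24378.6 s.
Converting: 24378.6 s = 6.77 hours.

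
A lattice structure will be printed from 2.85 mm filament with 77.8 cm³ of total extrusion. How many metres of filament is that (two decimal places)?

12.20 m

Cross-section of 2.85 mm filament: π·(2.85/2)² = 6.3794 mm².
L = 77800 mm³ / 6.3794 mm² = 12195.5 mm, i.e. 12.20 m.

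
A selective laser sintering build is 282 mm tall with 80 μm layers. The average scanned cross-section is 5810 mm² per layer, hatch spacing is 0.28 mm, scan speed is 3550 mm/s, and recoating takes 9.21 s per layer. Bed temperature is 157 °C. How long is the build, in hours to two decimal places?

14.74 hours

Layer count = ceil(282 / 0.08) = 3525.
Per-layer scan distance = 5810 / 0.28 = 20750 mm.
Per-layer scan time = 20750 / 3550 = 5.8451 s.
Per-layer time = 5.8451 + 9.21 = 15.0551 s.
Build time = 3525 × 15.0551 = 53069.2275 s = 14.74 hours.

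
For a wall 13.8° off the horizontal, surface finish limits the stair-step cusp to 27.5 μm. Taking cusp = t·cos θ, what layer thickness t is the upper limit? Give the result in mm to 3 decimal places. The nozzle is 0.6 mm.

Layer height = cusp / cos(13.8°) = 0.0275 / 0.9711 = 0.028 mm.

0.028 mm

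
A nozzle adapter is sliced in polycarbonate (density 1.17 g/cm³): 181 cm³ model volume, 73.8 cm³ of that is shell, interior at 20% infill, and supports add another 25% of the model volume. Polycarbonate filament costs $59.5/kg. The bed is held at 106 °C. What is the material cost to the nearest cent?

$9.78

Volume inside the shell = 181 − 73.8 = 107.2 cm³.
Infill deposited = 0.20 × 107.2 = 21.44 cm³.
Support = 0.25 × 181 = 45.25 cm³.
Deposited volume = 73.8 + 21.44 + 45.25, so 140.49 cm³.
Mass = 140.49 × 1.17, so 164.3733 g.
At $59.5/kg: 164.3733/1000 × 59.5 = $9.78.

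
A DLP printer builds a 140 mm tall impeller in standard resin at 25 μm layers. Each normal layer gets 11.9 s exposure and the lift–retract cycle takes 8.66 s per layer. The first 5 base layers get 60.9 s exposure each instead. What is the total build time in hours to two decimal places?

Layers = ⌈140/0.025⌉ = 5600.
Bottom layers = 5 × (60.9 + 8.66), so 347.8 s.
Regular layers = 5595 × (11.9 + 8.66) = 115033.2 s.
Total = 347.8 + 115033.2 = 115381 s = 32.05 hours.

32.05 hours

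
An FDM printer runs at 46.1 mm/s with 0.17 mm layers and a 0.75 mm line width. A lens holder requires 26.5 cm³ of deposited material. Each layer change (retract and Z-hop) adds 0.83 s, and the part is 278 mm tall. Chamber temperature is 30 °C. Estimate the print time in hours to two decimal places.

1.63 hours

Line area = 0.17 × 0.75, so 0.1275 mm².
Path length: 26500 mm³ / 0.1275 mm² → 207843.1 mm.
Extrusion time: 207843.1 / 46.1 → 4508.5 s.
Layer count = ceil(278 / 0.17) = 1636.
Z-hop total = 1636 × 0.83, so 1357.88 s.
Altogether 4508.5 + 1357.88 = 5866.38 s, i.e. 1.63 hours.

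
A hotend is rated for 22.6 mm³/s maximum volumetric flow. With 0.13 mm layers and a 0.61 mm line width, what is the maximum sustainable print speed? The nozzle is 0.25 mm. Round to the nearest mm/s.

285 mm/s

A = 0.13 × 0.61 = 0.0793 mm².
v_max = Q/A = 22.6/0.0793 = 284.99 mm/s → 285 mm/s.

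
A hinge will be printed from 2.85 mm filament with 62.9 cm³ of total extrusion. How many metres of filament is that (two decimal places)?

Cross-section of 2.85 mm filament: π·(2.85/2)² = 6.3794 mm².
Length = 62.9 cm³ / 6.3794 mm² = 62900 / 6.3794 = 9859.86 mm = 9.86 m.

9.86 m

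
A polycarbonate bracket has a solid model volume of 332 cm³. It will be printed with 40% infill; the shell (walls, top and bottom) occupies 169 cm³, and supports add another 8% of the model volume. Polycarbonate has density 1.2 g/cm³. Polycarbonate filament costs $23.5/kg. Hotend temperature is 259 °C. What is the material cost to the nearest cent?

Interior volume = 332 − 169, so 163 cm³.
Infill volume = 0.40 × 163 = 65.2 cm³.
Support: 0.08 × 332 → 26.56 cm³.
Deposited volume: 169 + 65.2 + 26.56 → 260.76 cm³.
Mass = 260.76 × 1.2 = 312.912 g.
At $23.5/kg: 312.912/1000 × 23.5 = $7.35.

$7.35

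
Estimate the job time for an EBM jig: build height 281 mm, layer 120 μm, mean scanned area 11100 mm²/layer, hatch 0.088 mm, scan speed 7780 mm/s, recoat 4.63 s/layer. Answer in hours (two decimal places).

Number of layers: 281 / 0.12 → 2342 (rounded up).
Per-layer scan distance = 11100 / 0.088, so 126136.4 mm.
Scan time per layer: 126136.4 / 7780 → 16.2129 s.
Layer cycle: 16.2129 + 4.63 → 20.8429 s.
2342 layers × 20.8429 s/layer = 48814.0718 s, i.e. 13.56 hours.

13.56 hours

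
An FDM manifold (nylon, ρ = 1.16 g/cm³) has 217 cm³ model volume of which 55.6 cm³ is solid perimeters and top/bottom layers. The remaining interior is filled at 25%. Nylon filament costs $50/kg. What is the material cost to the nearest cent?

Volume inside the shell = 217 − 55.6 = 161.4 cm³.
Infill volume = 0.25 × 161.4, so 40.35 cm³.
Total extruded = 55.6 + 40.35, so 95.95 cm³.
Mass: 95.95 × 1.16 → 111.302 g.
At $50/kg: 111.302/1000 × 50 = $5.57.

$5.57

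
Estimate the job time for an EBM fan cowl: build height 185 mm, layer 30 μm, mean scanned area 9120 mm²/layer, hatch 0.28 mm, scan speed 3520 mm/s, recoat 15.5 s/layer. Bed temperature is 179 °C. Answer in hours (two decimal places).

Layer count = ceil(185 / 0.03) = 6167.
Per-layer scan distance: 9120 / 0.28 → 32571.4 mm.
Beam time per layer: 32571.4 / 3520 → 9.2532 s.
Time per layer = 9.2532 + 15.5 = 24.7532 s.
Build time = 6167 × 24.7532 = 152652.9844 s = 42.40 hours.

42.40 hours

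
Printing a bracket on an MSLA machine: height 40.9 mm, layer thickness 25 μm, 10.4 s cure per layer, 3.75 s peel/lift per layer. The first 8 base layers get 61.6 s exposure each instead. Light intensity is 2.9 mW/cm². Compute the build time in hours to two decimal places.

6.54 hours

Number of layers: 40.9 / 0.025 → 1636 (rounded up).
Burn-in layers = 8 × (61.6 + 3.75) = 522.8 s.
Normal layers = 1628 × (10.4 + 3.75), so 23036.2 s.
Total = 522.8 + 23036.2 = 23559 s = 6.54 hours.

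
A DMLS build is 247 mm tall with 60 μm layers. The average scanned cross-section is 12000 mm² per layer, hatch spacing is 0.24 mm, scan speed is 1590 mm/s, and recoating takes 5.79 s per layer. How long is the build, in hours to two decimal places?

Number of layers: 247 / 0.06 → 4117 (rounded up).
Per-layer scan distance: 12000 / 0.24 → 50000 mm.
Scan time per layer = 50000 / 1590 = 31.4465 s.
Layer cycle = 31.4465 + 5.79 = 37.2365 s.
Build time = 4117 × 37.2365 = 153302.6705 s = 42.58 hours.

42.58 hours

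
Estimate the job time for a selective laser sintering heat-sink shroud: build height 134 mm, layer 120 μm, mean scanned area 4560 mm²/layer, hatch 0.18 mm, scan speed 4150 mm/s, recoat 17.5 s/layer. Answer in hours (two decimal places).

Layers = ⌈134/0.12⌉ = 1117.
Per-layer scan distance = 4560 / 0.18 = 25333.3 mm.
Per-layer scan time = 25333.3 / 4150, so 6.1044 s.
Time per layer: 6.1044 + 17.5 → 23.6044 s.
Build time = 1117 × 23.6044 = 26366.1148 s = 7.32 hours.

7.32 hours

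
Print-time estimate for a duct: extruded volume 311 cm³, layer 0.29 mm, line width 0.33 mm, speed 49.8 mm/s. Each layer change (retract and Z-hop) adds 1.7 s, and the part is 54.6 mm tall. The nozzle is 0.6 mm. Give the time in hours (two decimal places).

Line area = 0.29 × 0.33 = 0.0957 mm².
Total extruded path = 311000/0.0957 = 3249738.8 mm.
Time extruding = 3249738.8 / 49.8, so 65255.8 s.
Layer count = ceil(54.6 / 0.29) = 189.
Non-print overhead: 189 × 1.7 → 321.3 s.
Total = 65255.8 + 321.3 = 65577.1 s = 18.22 hours.

18.22 hours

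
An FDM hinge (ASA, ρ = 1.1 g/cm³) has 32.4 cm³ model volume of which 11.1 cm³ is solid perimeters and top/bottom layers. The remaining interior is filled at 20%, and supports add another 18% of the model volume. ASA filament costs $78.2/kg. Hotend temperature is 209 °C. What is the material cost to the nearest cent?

$1.82

Volume inside the shell = 32.4 − 11.1, so 21.3 cm³.
Infill volume: 0.20 × 21.3 → 4.26 cm³.
Support = 0.18 × 32.4, so 5.832 cm³.
Total extruded = 11.1 + 4.26 + 5.832, so 21.192 cm³.
Mass: 21.192 × 1.1 → 23.3112 g.
Cost = 23.3112 g / 1000 × $78.2/kg = $1.82.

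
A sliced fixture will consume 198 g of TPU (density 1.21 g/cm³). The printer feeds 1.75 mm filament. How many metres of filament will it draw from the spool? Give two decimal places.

68.03 m

Volume = 198 g / 1.21 g·cm⁻³ = 163.6364 cm³ = 163636.4 mm³.
Filament cross-section = π × (1.75/2)² = 2.4053 mm².
Length = 163636.4 / 2.4053 = 68031.6 mm = 68.03 m.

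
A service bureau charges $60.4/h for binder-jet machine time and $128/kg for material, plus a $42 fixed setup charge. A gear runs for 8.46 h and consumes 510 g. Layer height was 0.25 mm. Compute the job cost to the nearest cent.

$618.26

Machine-time cost: 60.4 × 8.46 → $510.984.
Feedstock cost: 128 × 510/1000 → $65.28.
Adding setup: 510.984 + 65.28 + 42 → 618.264 ≈ $618.26.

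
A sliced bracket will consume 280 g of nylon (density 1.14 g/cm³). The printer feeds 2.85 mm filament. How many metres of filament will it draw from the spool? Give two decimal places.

38.50 m

Extruded volume: 280/1.14 = 245.614 cm³ (245614 mm³).
A = π r² = π × 1.425² = 6.3794 mm².
Length = 245614 / 6.3794 = 38501.11 mm = 38.50 m.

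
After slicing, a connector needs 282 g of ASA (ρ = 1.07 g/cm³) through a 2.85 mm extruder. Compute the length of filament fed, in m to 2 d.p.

Volume = 282 g / 1.07 g·cm⁻³ = 263.5514 cm³ = 263551.4 mm³.
Cross-section of 2.85 mm filament: π·(2.85/2)² = 6.3794 mm².
Length = 263551.4 / 6.3794 = 41312.88 mm = 41.31 m.

41.31 m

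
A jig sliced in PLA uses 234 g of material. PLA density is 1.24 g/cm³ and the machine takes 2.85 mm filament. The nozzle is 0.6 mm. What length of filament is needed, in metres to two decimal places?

Extruded volume: 234/1.24 = 188.7097 cm³ (188709.7 mm³).
A = π r² = π × 1.425² = 6.3794 mm².
Length = 188709.7 / 6.3794 = 29581.1 mm = 29.58 m.

29.58 m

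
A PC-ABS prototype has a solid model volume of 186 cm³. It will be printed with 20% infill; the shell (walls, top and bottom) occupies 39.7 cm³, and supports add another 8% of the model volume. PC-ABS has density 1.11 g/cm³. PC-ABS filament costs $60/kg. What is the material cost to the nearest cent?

Infill region = 186 − 39.7, so 146.3 cm³.
Infill deposited = 0.20 × 146.3 = 29.26 cm³.
Support: 0.08 × 186 → 14.88 cm³.
Deposited volume: 39.7 + 29.26 + 14.88 → 83.84 cm³.
Mass = 83.84 × 1.11, so 93.0624 g.
Cost = 93.0624 g / 1000 × $60/kg = $5.58.

$5.58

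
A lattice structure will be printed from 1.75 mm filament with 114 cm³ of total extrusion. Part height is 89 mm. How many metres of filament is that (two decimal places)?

47.40 m

Cross-section of 1.75 mm filament: π·(1.75/2)² = 2.4053 mm².
L = 114000 mm³ / 2.4053 mm² = 47395.34 mm, i.e. 47.40 m.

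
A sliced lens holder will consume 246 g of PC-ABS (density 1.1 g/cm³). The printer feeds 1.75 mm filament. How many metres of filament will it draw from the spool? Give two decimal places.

Volume = 246 g / 1.1 g·cm⁻³ = 223.6364 cm³ = 223636.4 mm³.
Cross-section of 1.75 mm filament: π·(1.75/2)² = 2.4053 mm².
Length = 223636.4 / 2.4053 = 92976.51 mm = 92.98 m.

92.98 m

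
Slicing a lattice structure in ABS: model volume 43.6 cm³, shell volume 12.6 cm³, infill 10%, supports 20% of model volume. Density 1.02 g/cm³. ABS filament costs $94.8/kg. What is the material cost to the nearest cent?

$2.36

Volume inside the shell: 43.6 − 12.6 → 31 cm³.
Deposited infill = 0.10 × 31, so 3.1 cm³.
Support = 0.20 × 43.6 = 8.72 cm³.
Total extruded = 12.6 + 3.1 + 8.72 = 24.42 cm³.
Mass = 24.42 × 1.02 = 24.9084 g.
At $94.8/kg: 24.9084/1000 × 94.8 = $2.36.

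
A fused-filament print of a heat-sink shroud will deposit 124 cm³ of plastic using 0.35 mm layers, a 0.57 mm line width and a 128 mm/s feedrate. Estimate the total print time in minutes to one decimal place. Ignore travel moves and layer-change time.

Extrusion cross-section = 0.35 × 0.57 = 0.1995 mm².
Total extruded path = 124000/0.1995 = 621553.9 mm.
Time extruding = 621553.9 / 128 = 4855.9 s.
Converting: 4855.9 s = 80.9 minutes.

80.9 minutes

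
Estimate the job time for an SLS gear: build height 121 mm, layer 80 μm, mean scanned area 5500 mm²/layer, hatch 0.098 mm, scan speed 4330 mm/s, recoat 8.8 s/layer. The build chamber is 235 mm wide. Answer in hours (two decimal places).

Layer count = ceil(121 / 0.08) = 1513.
Scan path per layer = 5500 / 0.098 = 56122.4 mm.
Scan time per layer = 56122.4 / 4330, so 12.9613 s.
Time per layer: 12.9613 + 8.8 → 21.7613 s.
Build time = 1513 × 21.7613 = 32924.8469 s = 9.15 hours.

9.15 hours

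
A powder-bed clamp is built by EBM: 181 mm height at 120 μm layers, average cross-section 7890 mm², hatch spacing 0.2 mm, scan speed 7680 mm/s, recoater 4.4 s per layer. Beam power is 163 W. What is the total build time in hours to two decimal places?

Layers = ⌈181/0.12⌉ = 1509.
Scan path per layer: 7890 / 0.2 → 39450 mm.
Per-layer scan time = 39450 / 7680 = 5.1367 s.
Time per layer = 5.1367 + 4.4, so 9.5367 s.
Total: 1509 × 9.5367 s = 14390.8803 s → 4.00 hours.

4.00 hours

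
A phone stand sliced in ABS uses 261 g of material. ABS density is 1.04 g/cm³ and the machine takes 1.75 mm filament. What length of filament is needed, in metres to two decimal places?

Extruded volume: 261/1.04 = 250.9615 cm³ (250961.5 mm³).
Cross-section of 1.75 mm filament: π·(1.75/2)² = 2.4053 mm².
L = V/A = 250961.5/2.4053 = 104336.88 mm → 104.34 m.

104.34 m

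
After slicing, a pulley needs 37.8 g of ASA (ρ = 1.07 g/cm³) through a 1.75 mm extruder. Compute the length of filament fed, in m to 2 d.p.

14.69 m

Volume = 37.8 g / 1.07 g·cm⁻³ = 35.3271 cm³ = 35327.1 mm³.
Cross-section of 1.75 mm filament: π·(1.75/2)² = 2.4053 mm².
Length = 35327.1 / 2.4053 = 14687.19 mm = 14.69 m.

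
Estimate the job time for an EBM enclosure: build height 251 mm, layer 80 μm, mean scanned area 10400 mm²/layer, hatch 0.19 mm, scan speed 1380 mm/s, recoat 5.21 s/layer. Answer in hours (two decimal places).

39.12 hours

Number of layers: 251 / 0.08 → 3138 (rounded up).
Per-layer scan distance = 10400 / 0.19 = 54736.8 mm.
Per-layer scan time: 54736.8 / 1380 → 39.6643 s.
Time per layer: 39.6643 + 5.21 → 44.8743 s.
Total: 3138 × 44.8743 s = 140815.5534 s → 39.12 hours.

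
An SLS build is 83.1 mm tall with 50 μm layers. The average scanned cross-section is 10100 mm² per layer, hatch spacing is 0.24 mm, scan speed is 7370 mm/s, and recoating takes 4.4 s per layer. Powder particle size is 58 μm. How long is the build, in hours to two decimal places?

Number of layers: 83.1 / 0.05 → 1662 (rounded up).
Hatch length per layer = 10100 / 0.24, so 42083.3 mm.
Laser time per layer = 42083.3 / 7370, so 5.7101 s.
Per-layer time = 5.7101 + 4.4, so 10.1101 s.
Build time = 1662 × 10.1101 = 16802.9862 s = 4.67 hours.

4.67 hours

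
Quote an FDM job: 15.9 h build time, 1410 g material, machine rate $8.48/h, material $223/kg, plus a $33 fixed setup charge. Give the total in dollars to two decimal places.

Machine-time cost = 8.48 × 15.9, so $134.832.
Material cost = 223 × 1410/1000 = $314.43.
Total = 134.832 + 314.43 + 33 = 482.262 ≈ $482.26.

$482.26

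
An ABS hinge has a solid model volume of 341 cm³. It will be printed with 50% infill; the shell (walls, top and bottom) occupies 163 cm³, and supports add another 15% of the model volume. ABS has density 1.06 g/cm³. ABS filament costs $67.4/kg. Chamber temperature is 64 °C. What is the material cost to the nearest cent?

$21.66

Interior volume = 341 − 163 = 178 cm³.
Infill volume: 0.50 × 178 → 89 cm³.
Support: 0.15 × 341 → 51.15 cm³.
Deposited volume = 163 + 89 + 51.15, so 303.15 cm³.
Mass = 303.15 × 1.06, so 321.339 g.
Cost = 321.339 g / 1000 × $67.4/kg = $21.66.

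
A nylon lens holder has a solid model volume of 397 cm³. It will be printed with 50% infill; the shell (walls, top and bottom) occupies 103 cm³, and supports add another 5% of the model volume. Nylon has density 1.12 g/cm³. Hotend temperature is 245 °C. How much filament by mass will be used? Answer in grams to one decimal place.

302.2 g

Volume inside the shell: 397 − 103 → 294 cm³.
Deposited infill = 0.50 × 294, so 147 cm³.
Support: 0.05 × 397 → 19.85 cm³.
Total printed volume: 103 + 147 + 19.85 → 269.85 cm³.
Mass = 269.85 × 1.12 = 302.232 g.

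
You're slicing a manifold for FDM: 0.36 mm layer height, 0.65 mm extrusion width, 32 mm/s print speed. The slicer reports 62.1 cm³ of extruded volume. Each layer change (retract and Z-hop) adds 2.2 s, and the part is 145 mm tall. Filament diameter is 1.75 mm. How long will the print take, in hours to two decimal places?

Bead cross-section: 0.36 × 0.65 → 0.234 mm².
Total extruded path = 62100/0.234 = 265384.6 mm.
Extrusion time = 265384.6 / 32 = 8293.3 s.
Layers = ⌈145/0.36⌉ = 403.
Z-hop total: 403 × 2.2 → 886.6 s.
Altogether 8293.3 + 886.6 = 9179.9 s, i.e. 2.55 hours.

2.55 hours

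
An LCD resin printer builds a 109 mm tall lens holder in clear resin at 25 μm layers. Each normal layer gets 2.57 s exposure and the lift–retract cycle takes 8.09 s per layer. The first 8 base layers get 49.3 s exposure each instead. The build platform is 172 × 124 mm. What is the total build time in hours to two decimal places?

Number of layers: 109 / 0.025 → 4360 (rounded up).
Base layers = 8 × (49.3 + 8.09), so 459.12 s.
Regular layers = 4352 × (2.57 + 8.09), so 46392.32 s.
Sum: 459.12 + 46392.32 = 46851.44 s → 13.01 hours.

13.01 hours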